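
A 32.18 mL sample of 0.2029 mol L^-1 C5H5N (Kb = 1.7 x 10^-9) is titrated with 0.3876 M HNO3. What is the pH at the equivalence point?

n(C5H5N) = 0.2029 x 0.03218 = 0.006529 mol; V(HNO3) at equivalence = 0.006529/0.3876 = 0.01685 L.
At equivalence the base is fully converted to C5H5NH+; total volume = 0.04903 L, so [C5H5NH+] = 0.006529/0.04903 = 0.1332 M.
Ka(C5H5NH+) = Kw/Kb = 1.0e-14 / 1.7 x 10^-9 = 5.88e-6.
[H^+] = sqrt(Ka x [C5H5NH+]) = sqrt(5.88e-6 x 0.1332) = 0.000885 M.
pH = -log(0.000885) = 3.05.

3.05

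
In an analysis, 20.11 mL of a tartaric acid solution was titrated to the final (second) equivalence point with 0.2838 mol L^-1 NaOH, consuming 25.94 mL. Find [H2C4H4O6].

n(NaOH) = 0.2838 x 0.02594 = 0.007362 mol.
At the final (second) equivalence point, 2 mol OH^- react per mol H2C4H4O6, so n(H2C4H4O6) = 0.007362 / 2 = 0.003681 mol.
[H2C4H4O6] = 0.003681 / 0.02011 L = 0.183 M.

0.183 M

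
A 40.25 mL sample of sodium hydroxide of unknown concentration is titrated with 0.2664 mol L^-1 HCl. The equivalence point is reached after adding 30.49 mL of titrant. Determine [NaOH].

0.202 M

n(HCl) delivered = 0.2664 x 0.03049 = 0.008123 mol.
For a 1:1 reaction, n(NaOH) = 0.008123 mol.
[NaOH] = 0.008123 mol / 0.04025 L = 0.202 M.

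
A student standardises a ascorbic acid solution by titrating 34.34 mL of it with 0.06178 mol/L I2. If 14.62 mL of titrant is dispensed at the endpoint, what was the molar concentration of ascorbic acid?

0.0263 M

n(I2) = 0.06178 x 0.01462 = 0.0009032 mol.
From the balanced equation, 1 mol I2 reacts with 1 mol ascorbic acid, so n(ascorbic acid) = 0.0009032 x 1/1 = 0.0009032 mol.
[ascorbic acid] = 0.0009032 / 0.03434 L = 0.0263 M.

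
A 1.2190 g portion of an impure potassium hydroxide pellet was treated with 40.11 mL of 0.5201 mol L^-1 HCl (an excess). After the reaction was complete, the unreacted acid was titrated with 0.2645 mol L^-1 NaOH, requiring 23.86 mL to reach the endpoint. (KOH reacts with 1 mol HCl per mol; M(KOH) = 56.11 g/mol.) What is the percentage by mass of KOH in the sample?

67.0%

Total n(HCl) added = 0.5201 x 0.04011 = 0.02086 mol.
n(NaOH) used = 0.2645 x 0.02386 = 0.006311 mol, which equals the excess n(HCl).
So n(HCl) consumed by the sample = 0.02086 - 0.006311 = 0.01455 mol.
n(KOH) = 0.01455 / 1 = 0.01455 mol.
mass KOH = 0.01455 x 56.11 = 0.8164 g, so %KOH = 0.8164/1.2190 x 100 = 67.0%.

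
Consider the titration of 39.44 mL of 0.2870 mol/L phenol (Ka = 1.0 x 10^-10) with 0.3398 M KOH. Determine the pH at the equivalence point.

11.60

n(C6H5OH) = 0.2870 x 0.03944 = 0.01132 mol; V(KOH) at equivalence = 0.01132/0.3398 = 0.03331 L.
At equivalence all the acid is converted to C6H5O-; total volume = 0.03944 + 0.03331 = 0.07275 L, so [C6H5O-] = 0.01132/0.07275 = 0.1556 M.
Kb = Kw/Ka = 1.0e-14 / 1.0 x 10^-10 = 0.000100.
[OH^-] = sqrt(Kb x [C6H5O-]) = sqrt(0.000100 x 0.1556) = 0.00394 M.
pOH = 2.40, so pH = 14.00 - 2.40 = 11.60.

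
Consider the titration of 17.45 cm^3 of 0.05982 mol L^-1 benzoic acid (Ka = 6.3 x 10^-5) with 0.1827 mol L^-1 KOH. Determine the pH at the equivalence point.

8.43

n(C6H5COOH) = 0.05982 x 0.01745 = 0.001044 mol; V(KOH) at equivalence = 0.001044/0.1827 = 0.005714 L.
At equivalence all the acid is converted to C6H5COO-; total volume = 0.01745 + 0.005714 = 0.02316 L, so [C6H5COO-] = 0.001044/0.02316 = 0.04506 M.
Kb = Kw/Ka = 1.0e-14 / 6.3 x 10^-5 = 1.59e-10.
[OH^-] = sqrt(Kb x [C6H5COO-]) = sqrt(1.59e-10 x 0.04506) = 2.67e-6 M.
pOH = 5.57, so pH = 14.00 - 5.57 = 8.43.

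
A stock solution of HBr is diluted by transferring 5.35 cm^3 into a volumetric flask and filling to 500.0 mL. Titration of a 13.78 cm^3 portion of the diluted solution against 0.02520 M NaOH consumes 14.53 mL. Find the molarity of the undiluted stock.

n(NaOH) = 0.02520 x 0.01453 = 0.0003662 mol.
n(HBr) in the aliquot = 0.0003662 mol.
[diluted HBr] = 0.0003662 / 0.01378 = 0.02657 M.
Dilution factor = 500.0/5.350 = 93.46, so [stock] = 0.02657 x 93.46 = 2.48 M.

2.48 M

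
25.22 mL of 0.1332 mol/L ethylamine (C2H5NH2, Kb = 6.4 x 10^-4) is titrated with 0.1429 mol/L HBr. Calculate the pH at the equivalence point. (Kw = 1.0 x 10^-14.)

n(C2H5NH2) = 0.1332 x 0.02522 = 0.003359 mol; V(HBr) at equivalence = 0.003359/0.1429 = 0.02351 L.
At equivalence the base is fully converted to C2H5NH3+; total volume = 0.04873 L, so [C2H5NH3+] = 0.003359/0.04873 = 0.06894 M.
Ka(C2H5NH3+) = Kw/Kb = 1.0e-14 / 6.4 x 10^-4 = 1.56e-11.
[H^+] = sqrt(Ka x [C2H5NH3+]) = sqrt(1.56e-11 x 0.06894) = 1.04e-6 M.
pH = -log(1.04e-6) = 5.98.

5.98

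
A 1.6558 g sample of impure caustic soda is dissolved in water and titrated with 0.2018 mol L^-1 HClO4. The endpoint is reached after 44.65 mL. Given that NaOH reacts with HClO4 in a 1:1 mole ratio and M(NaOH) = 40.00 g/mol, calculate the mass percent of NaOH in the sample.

n(HClO4) = 0.2018 x 0.04465 = 0.009010 mol.
n(NaOH) = 0.009010 / 1 = 0.009010 mol.
mass of NaOH = 0.009010 x 40.00 = 0.3604 g.
% purity = 0.3604 / 1.6558 x 100 = 21.8%.

21.8%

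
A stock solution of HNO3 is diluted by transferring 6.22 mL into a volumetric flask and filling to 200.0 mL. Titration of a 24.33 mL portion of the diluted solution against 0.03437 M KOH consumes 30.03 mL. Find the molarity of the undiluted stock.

1.36 M

n(KOH) = 0.03437 x 0.03003 = 0.001032 mol.
n(HNO3) in the aliquot = 0.001032 mol.
[diluted HNO3] = 0.001032 / 0.02433 = 0.04242 M.
Dilution factor = 200.0/6.220 = 32.15, so [stock] = 0.04242 x 32.15 = 1.36 M.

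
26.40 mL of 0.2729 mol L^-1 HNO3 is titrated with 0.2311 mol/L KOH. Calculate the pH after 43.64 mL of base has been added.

n(acid) = 0.2729 x 0.02640 = 0.007205 mol; n(KOH) added = 0.2311 x 0.04364 = 0.01009 mol.
Base is in excess by 0.01009 - 0.007205 = 0.002881 mol in a total volume of 0.07004 L.
[OH^-] = 0.002881/0.07004 = 0.04113 M, so pOH = 1.39 and pH = 14.00 - 1.39 = 12.61.

12.61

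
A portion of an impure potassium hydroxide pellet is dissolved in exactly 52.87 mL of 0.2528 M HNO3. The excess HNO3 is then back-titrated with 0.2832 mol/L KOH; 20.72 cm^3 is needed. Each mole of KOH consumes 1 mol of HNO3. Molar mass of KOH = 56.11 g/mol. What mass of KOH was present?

Total n(HNO3) added = 0.2528 x 0.05287 = 0.01337 mol.
n(KOH) used = 0.2832 x 0.02072 = 0.005868 mol, which equals the excess n(HNO3).
So n(HNO3) consumed by the sample = 0.01337 - 0.005868 = 0.007498 mol.
n(KOH) = 0.007498 / 1 = 0.007498 mol.
mass = 0.007498 mol x 56.11 g/mol = 0.421 g.

0.421 g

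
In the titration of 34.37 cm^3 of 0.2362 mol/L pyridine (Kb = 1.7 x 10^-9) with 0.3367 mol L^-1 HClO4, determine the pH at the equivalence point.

3.04

n(C5H5N) = 0.2362 x 0.03437 = 0.008118 mol; V(HClO4) at equivalence = 0.008118/0.3367 = 0.02411 L.
At equivalence the base is fully converted to C5H5NH+; total volume = 0.05848 L, so [C5H5NH+] = 0.008118/0.05848 = 0.1388 M.
Ka(C5H5NH+) = Kw/Kb = 1.0e-14 / 1.7 x 10^-9 = 5.88e-6.
[H^+] = sqrt(Ka x [C5H5NH+]) = sqrt(5.88e-6 x 0.1388) = 0.000904 M.
pH = -log(0.000904) = 3.04.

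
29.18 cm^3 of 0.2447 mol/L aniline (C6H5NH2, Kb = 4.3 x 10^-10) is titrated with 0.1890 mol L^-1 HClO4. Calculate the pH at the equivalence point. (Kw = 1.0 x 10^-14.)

n(C6H5NH2) = 0.2447 x 0.02918 = 0.007140 mol; V(HClO4) at equivalence = 0.007140/0.1890 = 0.03778 L.
At equivalence the base is fully converted to C6H5NH3+; total volume = 0.06696 L, so [C6H5NH3+] = 0.007140/0.06696 = 0.1066 M.
Ka(C6H5NH3+) = Kw/Kb = 1.0e-14 / 4.3 x 10^-10 = 2.33e-5.
[H^+] = sqrt(Ka x [C6H5NH3+]) = sqrt(2.33e-5 x 0.1066) = 0.00157 M.
pH = -log(0.00157) = 2.80.

2.80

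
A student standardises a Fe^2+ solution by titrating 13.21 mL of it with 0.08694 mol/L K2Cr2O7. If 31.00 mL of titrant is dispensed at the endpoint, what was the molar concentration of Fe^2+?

1.22 M

n(K2Cr2O7) = 0.08694 x 0.03100 = 0.002695 mol.
From the balanced equation, 1 mol K2Cr2O7 reacts with 6 mol Fe^2+, so n(Fe^2+) = 0.002695 x 6/1 = 0.01617 mol.
[Fe^2+] = 0.01617 / 0.01321 L = 1.22 M.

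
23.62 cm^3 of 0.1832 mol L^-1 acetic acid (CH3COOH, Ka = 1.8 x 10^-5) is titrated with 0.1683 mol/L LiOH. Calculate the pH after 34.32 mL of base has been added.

n(acid) = 0.1832 x 0.02362 = 0.004327 mol; n(LiOH) added = 0.1683 x 0.03432 = 0.005776 mol.
Base is in excess by 0.005776 - 0.004327 = 0.001449 mol in a total volume of 0.05794 L.
[OH^-] = 0.001449/0.05794 = 0.02501 M, so pOH = 1.60 and pH = 14.00 - 1.60 = 12.40.

12.40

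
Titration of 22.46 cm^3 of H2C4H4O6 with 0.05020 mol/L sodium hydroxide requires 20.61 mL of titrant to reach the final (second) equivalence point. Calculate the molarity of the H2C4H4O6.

n(NaOH) = 0.05020 x 0.02061 = 0.001035 mol.
At the final (second) equivalence point, 2 mol OH^- react per mol H2C4H4O6, so n(H2C4H4O6) = 0.001035 / 2 = 0.0005173 mol.
[H2C4H4O6] = 0.0005173 / 0.02246 L = 0.0230 M.

0.0230 M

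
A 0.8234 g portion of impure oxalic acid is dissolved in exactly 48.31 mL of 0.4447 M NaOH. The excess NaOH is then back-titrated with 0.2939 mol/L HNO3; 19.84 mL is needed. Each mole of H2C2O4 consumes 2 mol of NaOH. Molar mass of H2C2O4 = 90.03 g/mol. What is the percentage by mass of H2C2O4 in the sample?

85.6%

Total n(NaOH) added = 0.4447 x 0.04831 = 0.02148 mol.
n(HNO3) used = 0.2939 x 0.01984 = 0.005831 mol, which equals the excess n(NaOH).
So n(NaOH) consumed by the sample = 0.02148 - 0.005831 = 0.01565 mol.
n(H2C2O4) = 0.01565 / 2 = 0.007826 mol.
mass H2C2O4 = 0.007826 x 90.03 = 0.7046 g, so %H2C2O4 = 0.7046/0.8234 x 100 = 85.6%.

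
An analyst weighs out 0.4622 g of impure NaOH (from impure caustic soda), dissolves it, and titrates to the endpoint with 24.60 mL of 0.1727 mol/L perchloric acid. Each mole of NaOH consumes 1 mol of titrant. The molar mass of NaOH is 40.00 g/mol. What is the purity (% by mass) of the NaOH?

n(HClO4) = 0.1727 x 0.02460 = 0.004248 mol.
n(NaOH) = 0.004248 / 1 = 0.004248 mol.
mass of NaOH = 0.004248 x 40.00 = 0.1699 g.
% purity = 0.1699 / 0.4622 x 100 = 36.8%.

36.8%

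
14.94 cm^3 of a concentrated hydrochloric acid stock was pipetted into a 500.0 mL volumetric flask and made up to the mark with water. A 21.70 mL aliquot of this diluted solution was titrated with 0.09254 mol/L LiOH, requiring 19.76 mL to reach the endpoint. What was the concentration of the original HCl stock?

2.82 M

n(LiOH) = 0.09254 x 0.01976 = 0.001829 mol.
n(HCl) in the aliquot = 0.001829 mol.
[diluted HCl] = 0.001829 / 0.02170 = 0.08427 M.
Dilution factor = 500.0/14.94 = 33.47, so [stock] = 0.08427 x 33.47 = 2.82 M.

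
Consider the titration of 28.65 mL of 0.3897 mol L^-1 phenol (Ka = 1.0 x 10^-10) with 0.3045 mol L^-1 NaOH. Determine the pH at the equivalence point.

11.62

n(C6H5OH) = 0.3897 x 0.02865 = 0.01116 mol; V(NaOH) at equivalence = 0.01116/0.3045 = 0.03667 L.
At equivalence all the acid is converted to C6H5O-; total volume = 0.02865 + 0.03667 = 0.06532 L, so [C6H5O-] = 0.01116/0.06532 = 0.1709 M.
Kb = Kw/Ka = 1.0e-14 / 1.0 x 10^-10 = 0.000100.
[OH^-] = sqrt(Kb x [C6H5O-]) = sqrt(0.000100 x 0.1709) = 0.00413 M.
pOH = 2.38, so pH = 14.00 - 2.38 = 11.62.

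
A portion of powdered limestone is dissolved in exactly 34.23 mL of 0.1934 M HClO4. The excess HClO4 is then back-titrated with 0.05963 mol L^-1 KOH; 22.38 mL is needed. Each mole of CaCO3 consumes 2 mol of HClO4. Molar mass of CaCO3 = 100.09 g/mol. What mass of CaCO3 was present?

0.265 g

Total n(HClO4) added = 0.1934 x 0.03423 = 0.006620 mol.
n(KOH) used = 0.05963 x 0.02238 = 0.001335 mol, which equals the excess n(HClO4).
So n(HClO4) consumed by the sample = 0.006620 - 0.001335 = 0.005286 mol.
n(CaCO3) = 0.005286 / 2 = 0.002643 mol.
mass = 0.002643 mol x 100.09 g/mol = 0.265 g.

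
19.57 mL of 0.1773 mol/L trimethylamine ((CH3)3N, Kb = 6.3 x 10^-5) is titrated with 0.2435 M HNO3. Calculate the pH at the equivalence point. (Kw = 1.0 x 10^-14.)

n((CH3)3N) = 0.1773 x 0.01957 = 0.003470 mol; V(HNO3) at equivalence = 0.003470/0.2435 = 0.01425 L.
At equivalence the base is fully converted to (CH3)3NH+; total volume = 0.03382 L, so [(CH3)3NH+] = 0.003470/0.03382 = 0.1026 M.
Ka((CH3)3NH+) = Kw/Kb = 1.0e-14 / 6.3 x 10^-5 = 1.59e-10.
[H^+] = sqrt(Ka x [(CH3)3NH+]) = sqrt(1.59e-10 x 0.1026) = 4.04e-6 M.
pH = -log(4.04e-6) = 5.39.

5.39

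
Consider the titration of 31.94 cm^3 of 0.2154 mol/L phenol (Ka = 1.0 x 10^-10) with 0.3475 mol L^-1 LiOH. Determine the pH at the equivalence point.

11.56

n(C6H5OH) = 0.2154 x 0.03194 = 0.006880 mol; V(LiOH) at equivalence = 0.006880/0.3475 = 0.01980 L.
At equivalence all the acid is converted to C6H5O-; total volume = 0.03194 + 0.01980 = 0.05174 L, so [C6H5O-] = 0.006880/0.05174 = 0.1330 M.
Kb = Kw/Ka = 1.0e-14 / 1.0 x 10^-10 = 0.000100.
[OH^-] = sqrt(Kb x [C6H5O-]) = sqrt(0.000100 x 0.1330) = 0.00365 M.
pOH = 2.44, so pH = 14.00 - 2.44 = 11.56.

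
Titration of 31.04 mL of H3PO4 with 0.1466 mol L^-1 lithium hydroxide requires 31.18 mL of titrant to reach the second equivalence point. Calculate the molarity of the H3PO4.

0.0736 M

n(LiOH) = 0.1466 x 0.03118 = 0.004571 mol.
At the second equivalence point, 2 mol OH^- react per mol H3PO4, so n(H3PO4) = 0.004571 / 2 = 0.002285 mol.
[H3PO4] = 0.002285 / 0.03104 L = 0.0736 M.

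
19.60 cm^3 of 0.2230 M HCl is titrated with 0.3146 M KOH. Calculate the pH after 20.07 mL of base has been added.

12.69

n(acid) = 0.2230 x 0.01960 = 0.004371 mol; n(KOH) added = 0.3146 x 0.02007 = 0.006314 mol.
Base is in excess by 0.006314 - 0.004371 = 0.001943 mol in a total volume of 0.03967 L.
[OH^-] = 0.001943/0.03967 = 0.04898 M, so pOH = 1.31 and pH = 14.00 - 1.31 = 12.69.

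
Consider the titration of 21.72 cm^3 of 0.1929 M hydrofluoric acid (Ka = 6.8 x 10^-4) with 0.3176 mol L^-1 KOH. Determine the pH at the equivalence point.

n(HF) = 0.1929 x 0.02172 = 0.004190 mol; V(KOH) at equivalence = 0.004190/0.3176 = 0.01319 L.
At equivalence all the acid is converted to F-; total volume = 0.02172 + 0.01319 = 0.03491 L, so [F-] = 0.004190/0.03491 = 0.1200 M.
Kb = Kw/Ka = 1.0e-14 / 6.8 x 10^-4 = 1.47e-11.
[OH^-] = sqrt(Kb x [F-]) = sqrt(1.47e-11 x 0.1200) = 1.33e-6 M.
pOH = 5.88, so pH = 14.00 - 5.88 = 8.12.

8.12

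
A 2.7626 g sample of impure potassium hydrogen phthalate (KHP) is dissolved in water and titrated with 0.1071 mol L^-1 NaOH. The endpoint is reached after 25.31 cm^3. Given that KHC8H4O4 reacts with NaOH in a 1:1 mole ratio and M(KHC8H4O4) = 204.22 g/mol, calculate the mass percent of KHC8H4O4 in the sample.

n(NaOH) = 0.1071 x 0.02531 = 0.002711 mol.
n(KHC8H4O4) = 0.002711 / 1 = 0.002711 mol.
mass of KHC8H4O4 = 0.002711 x 204.22 = 0.5536 g.
% purity = 0.5536 / 2.7626 x 100 = 20.0%.

20.0%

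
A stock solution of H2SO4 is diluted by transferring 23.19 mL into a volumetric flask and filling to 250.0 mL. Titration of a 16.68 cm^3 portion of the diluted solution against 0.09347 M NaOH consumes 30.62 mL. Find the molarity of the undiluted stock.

0.925 M

n(NaOH) = 0.09347 x 0.03062 = 0.002862 mol.
n(H2SO4) in the aliquot = 0.002862 x 1/2 = 0.001431 mol.
[diluted H2SO4] = 0.001431 / 0.01668 = 0.08579 M.
Dilution factor = 250.0/23.19 = 10.78, so [stock] = 0.08579 x 10.78 = 0.925 M.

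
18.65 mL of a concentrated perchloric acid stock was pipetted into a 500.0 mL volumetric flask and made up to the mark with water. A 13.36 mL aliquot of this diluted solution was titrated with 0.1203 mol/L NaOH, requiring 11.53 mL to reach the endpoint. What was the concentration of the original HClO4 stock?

n(NaOH) = 0.1203 x 0.01153 = 0.001387 mol.
n(HClO4) in the aliquot = 0.001387 mol.
[diluted HClO4] = 0.001387 / 0.01336 = 0.1038 M.
Dilution factor = 500.0/18.65 = 26.81, so [stock] = 0.1038 x 26.81 = 2.78 M.

2.78 M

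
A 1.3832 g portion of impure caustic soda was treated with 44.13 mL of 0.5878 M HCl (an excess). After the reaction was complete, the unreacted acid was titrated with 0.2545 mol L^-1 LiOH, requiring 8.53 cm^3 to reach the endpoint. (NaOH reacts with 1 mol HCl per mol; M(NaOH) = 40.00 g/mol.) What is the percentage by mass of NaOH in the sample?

Total n(HCl) added = 0.5878 x 0.04413 = 0.02594 mol.
n(LiOH) used = 0.2545 x 0.008530 = 0.002171 mol, which equals the excess n(HCl).
So n(HCl) consumed by the sample = 0.02594 - 0.002171 = 0.02377 mol.
n(NaOH) = 0.02377 / 1 = 0.02377 mol.
mass NaOH = 0.02377 x 40.00 = 0.9507 g, so %NaOH = 0.9507/1.3832 x 100 = 68.7%.

68.7%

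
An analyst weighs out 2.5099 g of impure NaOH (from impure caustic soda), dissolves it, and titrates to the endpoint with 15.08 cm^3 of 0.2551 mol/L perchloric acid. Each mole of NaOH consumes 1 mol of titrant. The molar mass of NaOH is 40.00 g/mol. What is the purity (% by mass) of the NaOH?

6.13%

n(HClO4) = 0.2551 x 0.01508 = 0.003847 mol.
n(NaOH) = 0.003847 / 1 = 0.003847 mol.
mass of NaOH = 0.003847 x 40.00 = 0.1539 g.
% purity = 0.1539 / 2.5099 x 100 = 6.13%.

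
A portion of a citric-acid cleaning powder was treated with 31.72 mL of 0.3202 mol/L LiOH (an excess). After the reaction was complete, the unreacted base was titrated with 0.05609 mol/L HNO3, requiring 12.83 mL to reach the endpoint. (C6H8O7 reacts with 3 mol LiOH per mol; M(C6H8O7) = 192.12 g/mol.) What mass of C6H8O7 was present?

0.604 g

Total n(LiOH) added = 0.3202 x 0.03172 = 0.01016 mol.
n(HNO3) used = 0.05609 x 0.01283 = 0.0007196 mol, which equals the excess n(LiOH).
So n(LiOH) consumed by the sample = 0.01016 - 0.0007196 = 0.009437 mol.
n(C6H8O7) = 0.009437 / 3 = 0.003146 mol.
mass = 0.003146 mol x 192.12 g/mol = 0.604 g.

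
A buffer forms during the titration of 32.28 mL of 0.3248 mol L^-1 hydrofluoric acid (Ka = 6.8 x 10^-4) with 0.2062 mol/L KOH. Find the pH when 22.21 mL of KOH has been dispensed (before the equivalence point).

Initial n(HF) = 0.3248 x 0.03228 = 0.01048 mol.
n(KOH) added = 0.2062 x 0.02221 = 0.004580 mol, converting that many moles of HF to F-.
Remaining n(HF) = 0.005905 mol; n(F-) = 0.004580 mol.
By Henderson-Hasselbalch, pH = pKa + log([A^-]/[HA]) = 3.17 + log(0.004580/0.005905) = 3.17 + (-0.11) = 3.06.

3.06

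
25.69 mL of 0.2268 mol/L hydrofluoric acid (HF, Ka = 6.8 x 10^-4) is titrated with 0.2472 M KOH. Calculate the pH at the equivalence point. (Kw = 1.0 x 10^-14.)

8.12

n(HF) = 0.2268 x 0.02569 = 0.005826 mol; V(KOH) at equivalence = 0.005826/0.2472 = 0.02357 L.
At equivalence all the acid is converted to F-; total volume = 0.02569 + 0.02357 = 0.04926 L, so [F-] = 0.005826/0.04926 = 0.1183 M.
Kb = Kw/Ka = 1.0e-14 / 6.8 x 10^-4 = 1.47e-11.
[OH^-] = sqrt(Kb x [F-]) = sqrt(1.47e-11 x 0.1183) = 1.32e-6 M.
pOH = 5.88, so pH = 14.00 - 5.88 = 8.12.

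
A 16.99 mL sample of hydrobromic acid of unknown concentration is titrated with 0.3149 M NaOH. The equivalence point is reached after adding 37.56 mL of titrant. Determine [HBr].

n(NaOH) delivered = 0.3149 x 0.03756 = 0.01183 mol.
For a 1:1 reaction, n(HBr) = 0.01183 mol.
[HBr] = 0.01183 mol / 0.01699 L = 0.696 M.

0.696 M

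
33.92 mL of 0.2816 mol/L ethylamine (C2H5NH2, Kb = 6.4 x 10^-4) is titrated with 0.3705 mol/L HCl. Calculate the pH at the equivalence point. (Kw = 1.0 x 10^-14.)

5.80

n(C2H5NH2) = 0.2816 x 0.03392 = 0.009552 mol; V(HCl) at equivalence = 0.009552/0.3705 = 0.02578 L.
At equivalence the base is fully converted to C2H5NH3+; total volume = 0.05970 L, so [C2H5NH3+] = 0.009552/0.05970 = 0.1600 M.
Ka(C2H5NH3+) = Kw/Kb = 1.0e-14 / 6.4 x 10^-4 = 1.56e-11.
[H^+] = sqrt(Ka x [C2H5NH3+]) = sqrt(1.56e-11 x 0.1600) = 1.58e-6 M.
pH = -log(1.58e-6) = 5.80.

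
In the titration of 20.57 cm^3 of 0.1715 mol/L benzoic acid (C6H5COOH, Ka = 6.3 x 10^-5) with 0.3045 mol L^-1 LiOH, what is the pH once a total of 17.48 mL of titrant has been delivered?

12.67

n(acid) = 0.1715 x 0.02057 = 0.003528 mol; n(LiOH) added = 0.3045 x 0.01748 = 0.005323 mol.
Base is in excess by 0.005323 - 0.003528 = 0.001795 mol in a total volume of 0.03805 L.
[OH^-] = 0.001795/0.03805 = 0.04717 M, so pOH = 1.33 and pH = 14.00 - 1.33 = 12.67.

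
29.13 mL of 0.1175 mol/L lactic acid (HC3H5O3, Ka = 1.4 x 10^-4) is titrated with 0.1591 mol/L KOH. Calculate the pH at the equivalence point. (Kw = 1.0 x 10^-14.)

8.34

n(HC3H5O3) = 0.1175 x 0.02913 = 0.003423 mol; V(KOH) at equivalence = 0.003423/0.1591 = 0.02151 L.
At equivalence all the acid is converted to C3H5O3-; total volume = 0.02913 + 0.02151 = 0.05064 L, so [C3H5O3-] = 0.003423/0.05064 = 0.06759 M.
Kb = Kw/Ka = 1.0e-14 / 1.4 x 10^-4 = 7.14e-11.
[OH^-] = sqrt(Kb x [C3H5O3-]) = sqrt(7.14e-11 x 0.06759) = 2.20e-6 M.
pOH = 5.66, so pH = 14.00 - 5.66 = 8.34.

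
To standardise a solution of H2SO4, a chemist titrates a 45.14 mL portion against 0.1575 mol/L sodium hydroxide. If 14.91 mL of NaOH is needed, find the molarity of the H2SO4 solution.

n(NaOH) delivered = 0.1575 x 0.01491 = 0.002348 mol.
The reaction is 1 H2SO4 + 2 NaOH, so n(H2SO4) = 0.002348 x 1/2 = 0.001174 mol.
[H2SO4] = 0.001174 mol / 0.04514 L = 0.0260 M.

0.0260 M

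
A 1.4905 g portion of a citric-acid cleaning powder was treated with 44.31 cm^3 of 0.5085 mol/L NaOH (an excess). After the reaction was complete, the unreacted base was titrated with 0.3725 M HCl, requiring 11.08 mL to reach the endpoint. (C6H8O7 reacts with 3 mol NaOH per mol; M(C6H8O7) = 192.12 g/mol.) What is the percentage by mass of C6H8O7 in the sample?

Total n(NaOH) added = 0.5085 x 0.04431 = 0.02253 mol.
n(HCl) used = 0.3725 x 0.01108 = 0.004127 mol, which equals the excess n(NaOH).
So n(NaOH) consumed by the sample = 0.02253 - 0.004127 = 0.01840 mol.
n(C6H8O7) = 0.01840 / 3 = 0.006135 mol.
mass C6H8O7 = 0.006135 x 192.12 = 1.179 g, so %C6H8O7 = 1.179/1.4905 x 100 = 79.1%.

79.1%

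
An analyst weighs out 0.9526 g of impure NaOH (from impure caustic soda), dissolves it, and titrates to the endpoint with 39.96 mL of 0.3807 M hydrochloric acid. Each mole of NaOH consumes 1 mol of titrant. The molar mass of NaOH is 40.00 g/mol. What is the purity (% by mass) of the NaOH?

63.9%

n(HCl) = 0.3807 x 0.03996 = 0.01521 mol.
n(NaOH) = 0.01521 / 1 = 0.01521 mol.
mass of NaOH = 0.01521 x 40.00 = 0.6085 g.
% purity = 0.6085 / 0.9526 x 100 = 63.9%.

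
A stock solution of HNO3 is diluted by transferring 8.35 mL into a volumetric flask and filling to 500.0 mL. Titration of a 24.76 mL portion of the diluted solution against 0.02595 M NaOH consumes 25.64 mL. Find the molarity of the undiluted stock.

n(NaOH) = 0.02595 x 0.02564 = 0.0006654 mol.
n(HNO3) in the aliquot = 0.0006654 mol.
[diluted HNO3] = 0.0006654 / 0.02476 = 0.02687 M.
Dilution factor = 500.0/8.350 = 59.88, so [stock] = 0.02687 x 59.88 = 1.61 M.

1.61 M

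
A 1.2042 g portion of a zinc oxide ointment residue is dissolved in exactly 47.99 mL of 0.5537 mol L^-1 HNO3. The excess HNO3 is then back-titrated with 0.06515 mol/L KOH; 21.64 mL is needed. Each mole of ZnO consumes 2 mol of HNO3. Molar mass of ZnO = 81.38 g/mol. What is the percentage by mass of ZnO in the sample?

85.0%

Total n(HNO3) added = 0.5537 x 0.04799 = 0.02657 mol.
n(KOH) used = 0.06515 x 0.02164 = 0.001410 mol, which equals the excess n(HNO3).
So n(HNO3) consumed by the sample = 0.02657 - 0.001410 = 0.02516 mol.
n(ZnO) = 0.02516 / 2 = 0.01258 mol.
mass ZnO = 0.01258 x 81.38 = 1.024 g, so %ZnO = 1.024/1.2042 x 100 = 85.0%.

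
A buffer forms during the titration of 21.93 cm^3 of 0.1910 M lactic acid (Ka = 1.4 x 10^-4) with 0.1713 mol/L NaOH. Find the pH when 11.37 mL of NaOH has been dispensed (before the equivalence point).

Initial n(HC3H5O3) = 0.1910 x 0.02193 = 0.004189 mol.
n(NaOH) added = 0.1713 x 0.01137 = 0.001948 mol, converting that many moles of HC3H5O3 to C3H5O3-.
Remaining n(HC3H5O3) = 0.002241 mol; n(C3H5O3-) = 0.001948 mol.
By Henderson-Hasselbalch, pH = pKa + log([A^-]/[HA]) = 3.85 + log(0.001948/0.002241) = 3.85 + (-0.06) = 3.79.

3.79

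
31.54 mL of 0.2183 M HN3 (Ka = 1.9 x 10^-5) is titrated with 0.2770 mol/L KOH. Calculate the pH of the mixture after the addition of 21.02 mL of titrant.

Initial n(HN3) = 0.2183 x 0.03154 = 0.006885 mol.
n(KOH) added = 0.2770 x 0.02102 = 0.005823 mol, converting that many moles of HN3 to N3-.
Remaining n(HN3) = 0.001063 mol; n(N3-) = 0.005823 mol.
By Henderson-Hasselbalch, pH = pKa + log([A^-]/[HA]) = 4.72 + log(0.005823/0.001063) = 4.72 + (+0.74) = 5.46.

5.46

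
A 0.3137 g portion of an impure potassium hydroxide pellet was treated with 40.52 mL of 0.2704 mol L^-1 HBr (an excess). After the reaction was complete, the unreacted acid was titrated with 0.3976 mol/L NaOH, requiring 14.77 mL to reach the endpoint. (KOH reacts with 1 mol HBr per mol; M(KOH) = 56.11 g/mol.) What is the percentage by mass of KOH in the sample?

90.9%

Total n(HBr) added = 0.2704 x 0.04052 = 0.01096 mol.
n(NaOH) used = 0.3976 x 0.01477 = 0.005873 mol, which equals the excess n(HBr).
So n(HBr) consumed by the sample = 0.01096 - 0.005873 = 0.005084 mol.
n(KOH) = 0.005084 / 1 = 0.005084 mol.
mass KOH = 0.005084 x 56.11 = 0.2853 g, so %KOH = 0.2853/0.3137 x 100 = 90.9%.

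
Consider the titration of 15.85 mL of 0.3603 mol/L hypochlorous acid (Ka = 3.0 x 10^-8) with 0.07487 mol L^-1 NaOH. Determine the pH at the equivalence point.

n(HClO) = 0.3603 x 0.01585 = 0.005711 mol; V(NaOH) at equivalence = 0.005711/0.07487 = 0.07628 L.
At equivalence all the acid is converted to ClO-; total volume = 0.01585 + 0.07628 = 0.09213 L, so [ClO-] = 0.005711/0.09213 = 0.06199 M.
Kb = Kw/Ka = 1.0e-14 / 3.0 x 10^-8 = 3.33e-7.
[OH^-] = sqrt(Kb x [ClO-]) = sqrt(3.33e-7 x 0.06199) = 0.000144 M.
pOH = 3.84, so pH = 14.00 - 3.84 = 10.16.

10.16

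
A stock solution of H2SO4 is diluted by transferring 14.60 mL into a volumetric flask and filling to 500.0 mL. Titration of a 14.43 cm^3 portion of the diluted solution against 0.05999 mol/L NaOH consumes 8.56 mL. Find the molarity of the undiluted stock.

n(NaOH) = 0.05999 x 0.008560 = 0.0005135 mol.
n(H2SO4) in the aliquot = 0.0005135 x 1/2 = 0.0002568 mol.
[diluted H2SO4] = 0.0002568 / 0.01443 = 0.01779 M.
Dilution factor = 500.0/14.60 = 34.25, so [stock] = 0.01779 x 34.25 = 0.609 M.

0.609 M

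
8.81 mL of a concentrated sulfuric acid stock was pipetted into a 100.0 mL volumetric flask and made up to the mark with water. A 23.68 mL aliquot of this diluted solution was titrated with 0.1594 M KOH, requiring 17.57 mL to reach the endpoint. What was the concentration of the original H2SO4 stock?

0.671 M

n(KOH) = 0.1594 x 0.01757 = 0.002801 mol.
n(H2SO4) in the aliquot = 0.002801 x 1/2 = 0.001400 mol.
[diluted H2SO4] = 0.001400 / 0.02368 = 0.05914 M.
Dilution factor = 100.0/8.810 = 11.35, so [stock] = 0.05914 x 11.35 = 0.671 M.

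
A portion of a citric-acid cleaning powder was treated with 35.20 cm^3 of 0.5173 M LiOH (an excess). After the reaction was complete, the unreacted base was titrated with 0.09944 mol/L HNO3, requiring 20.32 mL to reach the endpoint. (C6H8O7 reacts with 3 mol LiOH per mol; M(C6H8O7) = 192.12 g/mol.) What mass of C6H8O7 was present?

1.04 g

Total n(LiOH) added = 0.5173 x 0.03520 = 0.01821 mol.
n(HNO3) used = 0.09944 x 0.02032 = 0.002021 mol, which equals the excess n(LiOH).
So n(LiOH) consumed by the sample = 0.01821 - 0.002021 = 0.01619 mol.
n(C6H8O7) = 0.01619 / 3 = 0.005396 mol.
mass = 0.005396 mol x 192.12 g/mol = 1.04 g.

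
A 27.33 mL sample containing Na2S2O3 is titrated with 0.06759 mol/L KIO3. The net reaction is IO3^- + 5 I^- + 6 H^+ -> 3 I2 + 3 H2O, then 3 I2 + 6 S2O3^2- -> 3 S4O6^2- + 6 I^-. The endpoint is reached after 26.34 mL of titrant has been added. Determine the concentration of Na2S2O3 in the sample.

n(KIO3) = 0.06759 x 0.02634 = 0.001780 mol.
From the balanced equation, 1 mol KIO3 reacts with 6 mol Na2S2O3, so n(Na2S2O3) = 0.001780 x 6/1 = 0.01068 mol.
[Na2S2O3] = 0.01068 / 0.02733 L = 0.391 M.

0.391 M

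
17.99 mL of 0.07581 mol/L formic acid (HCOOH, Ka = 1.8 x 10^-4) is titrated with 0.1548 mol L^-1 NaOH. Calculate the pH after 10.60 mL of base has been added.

11.99

n(acid) = 0.07581 x 0.01799 = 0.001364 mol; n(NaOH) added = 0.1548 x 0.01060 = 0.001641 mol.
Base is in excess by 0.001641 - 0.001364 = 0.0002771 mol in a total volume of 0.02859 L.
[OH^-] = 0.0002771/0.02859 = 0.009691 M, so pOH = 2.01 and pH = 14.00 - 2.01 = 11.99.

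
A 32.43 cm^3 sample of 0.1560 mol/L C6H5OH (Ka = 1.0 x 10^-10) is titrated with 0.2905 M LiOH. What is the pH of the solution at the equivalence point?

11.50

n(C6H5OH) = 0.1560 x 0.03243 = 0.005059 mol; V(LiOH) at equivalence = 0.005059/0.2905 = 0.01742 L.
At equivalence all the acid is converted to C6H5O-; total volume = 0.03243 + 0.01742 = 0.04985 L, so [C6H5O-] = 0.005059/0.04985 = 0.1015 M.
Kb = Kw/Ka = 1.0e-14 / 1.0 x 10^-10 = 0.000100.
[OH^-] = sqrt(Kb x [C6H5O-]) = sqrt(0.000100 x 0.1015) = 0.00319 M.
pOH = 2.50, so pH = 14.00 - 2.50 = 11.50.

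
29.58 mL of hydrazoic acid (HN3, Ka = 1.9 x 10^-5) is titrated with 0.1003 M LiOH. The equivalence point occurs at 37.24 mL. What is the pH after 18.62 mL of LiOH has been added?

4.72

18.62 mL is exactly half the equivalence volume (37.24/2), i.e. the half-equivalence point.
There, n(HA) = n(A^-), so pH = pKa = -log(1.9 x 10^-5) = 4.72.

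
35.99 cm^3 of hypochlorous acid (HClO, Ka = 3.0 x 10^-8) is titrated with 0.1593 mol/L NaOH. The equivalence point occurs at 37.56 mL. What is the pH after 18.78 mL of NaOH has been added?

18.78 mL is exactly half the equivalence volume (37.56/2), i.e. the half-equivalence point.
There, n(HA) = n(A^-), so pH = pKa = -log(3.0 x 10^-8) = 7.52.

7.52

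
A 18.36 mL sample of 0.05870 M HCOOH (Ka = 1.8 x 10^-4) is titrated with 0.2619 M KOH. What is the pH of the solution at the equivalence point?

n(HCOOH) = 0.05870 x 0.01836 = 0.001078 mol; V(KOH) at equivalence = 0.001078/0.2619 = 0.004115 L.
At equivalence all the acid is converted to HCOO-; total volume = 0.01836 + 0.004115 = 0.02248 L, so [HCOO-] = 0.001078/0.02248 = 0.04795 M.
Kb = Kw/Ka = 1.0e-14 / 1.8 x 10^-4 = 5.56e-11.
[OH^-] = sqrt(Kb x [HCOO-]) = sqrt(5.56e-11 x 0.04795) = 1.63e-6 M.
pOH = 5.79, so pH = 14.00 - 5.79 = 8.21.

8.21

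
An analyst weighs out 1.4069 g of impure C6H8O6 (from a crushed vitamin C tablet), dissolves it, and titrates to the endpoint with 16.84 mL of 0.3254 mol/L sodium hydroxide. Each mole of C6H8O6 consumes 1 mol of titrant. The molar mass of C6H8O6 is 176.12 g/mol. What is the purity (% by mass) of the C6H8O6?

68.6%

n(NaOH) = 0.3254 x 0.01684 = 0.005480 mol.
n(C6H8O6) = 0.005480 / 1 = 0.005480 mol.
mass of C6H8O6 = 0.005480 x 176.12 = 0.9651 g.
% purity = 0.9651 / 1.4069 x 100 = 68.6%.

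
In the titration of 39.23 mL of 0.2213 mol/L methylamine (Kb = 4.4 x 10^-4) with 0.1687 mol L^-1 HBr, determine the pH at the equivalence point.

n(CH3NH2) = 0.2213 x 0.03923 = 0.008682 mol; V(HBr) at equivalence = 0.008682/0.1687 = 0.05146 L.
At equivalence the base is fully converted to CH3NH3+; total volume = 0.09069 L, so [CH3NH3+] = 0.008682/0.09069 = 0.09573 M.
Ka(CH3NH3+) = Kw/Kb = 1.0e-14 / 4.4 x 10^-4 = 2.27e-11.
[H^+] = sqrt(Ka x [CH3NH3+]) = sqrt(2.27e-11 x 0.09573) = 1.47e-6 M.
pH = -log(1.47e-6) = 5.83.

5.83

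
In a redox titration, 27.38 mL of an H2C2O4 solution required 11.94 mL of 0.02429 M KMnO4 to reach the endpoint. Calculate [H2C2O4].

n(KMnO4) = 0.02429 x 0.01194 = 0.0002900 mol.
From the balanced equation, 2 mol KMnO4 reacts with 5 mol H2C2O4, so n(H2C2O4) = 0.0002900 x 5/2 = 0.0007251 mol.
[H2C2O4] = 0.0007251 / 0.02738 L = 0.0265 M.

0.0265 M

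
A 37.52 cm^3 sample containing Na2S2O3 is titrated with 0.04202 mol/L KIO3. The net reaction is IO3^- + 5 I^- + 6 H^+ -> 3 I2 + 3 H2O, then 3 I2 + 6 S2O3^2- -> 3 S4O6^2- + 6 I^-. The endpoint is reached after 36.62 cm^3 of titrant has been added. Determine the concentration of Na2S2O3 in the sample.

n(KIO3) = 0.04202 x 0.03662 = 0.001539 mol.
From the balanced equation, 1 mol KIO3 reacts with 6 mol Na2S2O3, so n(Na2S2O3) = 0.001539 x 6/1 = 0.009233 mol.
[Na2S2O3] = 0.009233 / 0.03752 L = 0.246 M.

0.246 M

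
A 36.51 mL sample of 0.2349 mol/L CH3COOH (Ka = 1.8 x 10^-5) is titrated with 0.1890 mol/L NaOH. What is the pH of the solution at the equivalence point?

n(CH3COOH) = 0.2349 x 0.03651 = 0.008576 mol; V(NaOH) at equivalence = 0.008576/0.1890 = 0.04538 L.
At equivalence all the acid is converted to CH3COO-; total volume = 0.03651 + 0.04538 = 0.08189 L, so [CH3COO-] = 0.008576/0.08189 = 0.1047 M.
Kb = Kw/Ka = 1.0e-14 / 1.8 x 10^-5 = 5.56e-10.
[OH^-] = sqrt(Kb x [CH3COO-]) = sqrt(5.56e-10 x 0.1047) = 7.63e-6 M.
pOH = 5.12, so pH = 14.00 - 5.12 = 8.88.

8.88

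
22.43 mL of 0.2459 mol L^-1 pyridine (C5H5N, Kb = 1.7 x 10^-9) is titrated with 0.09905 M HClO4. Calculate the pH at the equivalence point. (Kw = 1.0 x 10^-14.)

n(C5H5N) = 0.2459 x 0.02243 = 0.005516 mol; V(HClO4) at equivalence = 0.005516/0.09905 = 0.05568 L.
At equivalence the base is fully converted to C5H5NH+; total volume = 0.07811 L, so [C5H5NH+] = 0.005516/0.07811 = 0.07061 M.
Ka(C5H5NH+) = Kw/Kb = 1.0e-14 / 1.7 x 10^-9 = 5.88e-6.
[H^+] = sqrt(Ka x [C5H5NH+]) = sqrt(5.88e-6 x 0.07061) = 0.000644 M.
pH = -log(0.000644) = 3.19.

3.19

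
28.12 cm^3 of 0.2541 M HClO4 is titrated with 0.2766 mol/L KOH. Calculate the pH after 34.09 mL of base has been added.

12.56

n(acid) = 0.2541 x 0.02812 = 0.007145 mol; n(KOH) added = 0.2766 x 0.03409 = 0.009429 mol.
Base is in excess by 0.009429 - 0.007145 = 0.002284 mol in a total volume of 0.06221 L.
[OH^-] = 0.002284/0.06221 = 0.03671 M, so pOH = 1.44 and pH = 14.00 - 1.44 = 12.56.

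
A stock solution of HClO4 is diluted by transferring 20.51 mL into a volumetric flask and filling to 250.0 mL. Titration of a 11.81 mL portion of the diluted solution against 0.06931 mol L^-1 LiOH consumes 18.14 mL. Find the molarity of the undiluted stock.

1.30 M

n(LiOH) = 0.06931 x 0.01814 = 0.001257 mol.
n(HClO4) in the aliquot = 0.001257 mol.
[diluted HClO4] = 0.001257 / 0.01181 = 0.1065 M.
Dilution factor = 250.0/20.51 = 12.19, so [stock] = 0.1065 x 12.19 = 1.30 M.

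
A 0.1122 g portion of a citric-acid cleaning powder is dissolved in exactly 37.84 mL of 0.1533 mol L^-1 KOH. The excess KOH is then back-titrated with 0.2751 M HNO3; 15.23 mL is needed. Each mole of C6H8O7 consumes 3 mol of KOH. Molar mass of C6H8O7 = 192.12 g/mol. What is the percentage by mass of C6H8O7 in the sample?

92.0%

Total n(KOH) added = 0.1533 x 0.03784 = 0.005801 mol.
n(HNO3) used = 0.2751 x 0.01523 = 0.004190 mol, which equals the excess n(KOH).
So n(KOH) consumed by the sample = 0.005801 - 0.004190 = 0.001611 mol.
n(C6H8O7) = 0.001611 / 3 = 0.0005370 mol.
mass C6H8O7 = 0.0005370 x 192.12 = 0.1032 g, so %C6H8O7 = 0.1032/0.1122 x 100 = 92.0%.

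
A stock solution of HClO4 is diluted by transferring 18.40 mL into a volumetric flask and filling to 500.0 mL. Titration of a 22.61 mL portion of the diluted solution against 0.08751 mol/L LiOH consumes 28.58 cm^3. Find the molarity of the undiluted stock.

3.01 M

n(LiOH) = 0.08751 x 0.02858 = 0.002501 mol.
n(HClO4) in the aliquot = 0.002501 mol.
[diluted HClO4] = 0.002501 / 0.02261 = 0.1106 M.
Dilution factor = 500.0/18.40 = 27.17, so [stock] = 0.1106 x 27.17 = 3.01 M.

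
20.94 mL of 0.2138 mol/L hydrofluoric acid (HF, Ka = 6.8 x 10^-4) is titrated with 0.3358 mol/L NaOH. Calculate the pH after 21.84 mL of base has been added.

n(acid) = 0.2138 x 0.02094 = 0.004477 mol; n(NaOH) added = 0.3358 x 0.02184 = 0.007334 mol.
Base is in excess by 0.007334 - 0.004477 = 0.002857 mol in a total volume of 0.04278 L.
[OH^-] = 0.002857/0.04278 = 0.06678 M, so pOH = 1.18 and pH = 14.00 - 1.18 = 12.82.

12.82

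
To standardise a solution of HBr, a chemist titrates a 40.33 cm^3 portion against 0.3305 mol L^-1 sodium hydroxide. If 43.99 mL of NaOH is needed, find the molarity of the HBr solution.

0.360 M

n(NaOH) delivered = 0.3305 x 0.04399 = 0.01454 mol.
For a 1:1 reaction, n(HBr) = 0.01454 mol.
[HBr] = 0.01454 mol / 0.04033 L = 0.360 M.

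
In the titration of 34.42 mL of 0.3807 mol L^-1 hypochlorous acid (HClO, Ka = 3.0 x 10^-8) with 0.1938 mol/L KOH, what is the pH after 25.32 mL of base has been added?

7.30

Initial n(HClO) = 0.3807 x 0.03442 = 0.01310 mol.
n(KOH) added = 0.1938 x 0.02532 = 0.004907 mol, converting that many moles of HClO to ClO-.
Remaining n(HClO) = 0.008197 mol; n(ClO-) = 0.004907 mol.
By Henderson-Hasselbalch, pH = pKa + log([A^-]/[HA]) = 7.52 + log(0.004907/0.008197) = 7.52 + (-0.22) = 7.30.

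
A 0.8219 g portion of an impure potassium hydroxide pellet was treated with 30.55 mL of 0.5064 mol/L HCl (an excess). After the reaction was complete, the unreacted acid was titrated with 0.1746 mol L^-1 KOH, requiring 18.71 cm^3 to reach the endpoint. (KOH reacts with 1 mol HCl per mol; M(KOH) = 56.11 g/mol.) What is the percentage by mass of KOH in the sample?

Total n(HCl) added = 0.5064 x 0.03055 = 0.01547 mol.
n(KOH) used = 0.1746 x 0.01871 = 0.003267 mol, which equals the excess n(HCl).
So n(HCl) consumed by the sample = 0.01547 - 0.003267 = 0.01220 mol.
n(KOH) = 0.01220 / 1 = 0.01220 mol.
mass KOH = 0.01220 x 56.11 = 0.6848 g, so %KOH = 0.6848/0.8219 x 100 = 83.3%.

83.3%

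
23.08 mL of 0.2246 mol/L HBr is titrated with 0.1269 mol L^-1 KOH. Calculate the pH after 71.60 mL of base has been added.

n(acid) = 0.2246 x 0.02308 = 0.005184 mol; n(KOH) added = 0.1269 x 0.07160 = 0.009086 mol.
Base is in excess by 0.009086 - 0.005184 = 0.003902 mol in a total volume of 0.09468 L.
[OH^-] = 0.003902/0.09468 = 0.04122 M, so pOH = 1.38 and pH = 14.00 - 1.38 = 12.62.

12.62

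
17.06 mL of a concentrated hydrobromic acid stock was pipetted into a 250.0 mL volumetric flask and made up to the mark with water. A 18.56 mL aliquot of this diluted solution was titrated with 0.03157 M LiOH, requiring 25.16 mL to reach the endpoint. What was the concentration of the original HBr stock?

n(LiOH) = 0.03157 x 0.02516 = 0.0007943 mol.
n(HBr) in the aliquot = 0.0007943 mol.
[diluted HBr] = 0.0007943 / 0.01856 = 0.04280 M.
Dilution factor = 250.0/17.06 = 14.65, so [stock] = 0.04280 x 14.65 = 0.627 M.

0.627 M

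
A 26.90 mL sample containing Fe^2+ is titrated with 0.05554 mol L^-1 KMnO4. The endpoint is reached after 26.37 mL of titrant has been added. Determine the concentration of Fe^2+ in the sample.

0.272 M

n(KMnO4) = 0.05554 x 0.02637 = 0.001465 mol.
From the balanced equation, 1 mol KMnO4 reacts with 5 mol Fe^2+, so n(Fe^2+) = 0.001465 x 5/1 = 0.007323 mol.
[Fe^2+] = 0.007323 / 0.02690 L = 0.272 M.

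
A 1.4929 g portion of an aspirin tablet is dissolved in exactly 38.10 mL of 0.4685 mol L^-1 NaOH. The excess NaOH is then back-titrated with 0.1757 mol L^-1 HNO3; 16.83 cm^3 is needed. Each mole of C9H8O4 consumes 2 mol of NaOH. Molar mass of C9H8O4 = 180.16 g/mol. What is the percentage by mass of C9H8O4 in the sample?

89.9%

Total n(NaOH) added = 0.4685 x 0.03810 = 0.01785 mol.
n(HNO3) used = 0.1757 x 0.01683 = 0.002957 mol, which equals the excess n(NaOH).
So n(NaOH) consumed by the sample = 0.01785 - 0.002957 = 0.01489 mol.
n(C9H8O4) = 0.01489 / 2 = 0.007446 mol.
mass C9H8O4 = 0.007446 x 180.16 = 1.342 g, so %C9H8O4 = 1.342/1.4929 x 100 = 89.9%.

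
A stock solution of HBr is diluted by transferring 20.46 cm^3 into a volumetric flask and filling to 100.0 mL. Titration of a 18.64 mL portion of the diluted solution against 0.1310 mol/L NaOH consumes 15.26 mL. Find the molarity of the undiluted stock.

n(NaOH) = 0.1310 x 0.01526 = 0.001999 mol.
n(HBr) in the aliquot = 0.001999 mol.
[diluted HBr] = 0.001999 / 0.01864 = 0.1072 M.
Dilution factor = 100.0/20.46 = 4.888, so [stock] = 0.1072 x 4.888 = 0.524 M.

0.524 M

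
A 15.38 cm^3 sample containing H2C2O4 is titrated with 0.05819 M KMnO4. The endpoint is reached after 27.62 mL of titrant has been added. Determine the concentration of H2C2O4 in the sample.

n(KMnO4) = 0.05819 x 0.02762 = 0.001607 mol.
From the balanced equation, 2 mol KMnO4 reacts with 5 mol H2C2O4, so n(H2C2O4) = 0.001607 x 5/2 = 0.004018 mol.
[H2C2O4] = 0.004018 / 0.01538 L = 0.261 M.

0.261 M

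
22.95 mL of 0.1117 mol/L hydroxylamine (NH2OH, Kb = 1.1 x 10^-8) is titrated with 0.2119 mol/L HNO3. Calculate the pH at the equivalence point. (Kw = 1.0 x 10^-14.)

n(NH2OH) = 0.1117 x 0.02295 = 0.002564 mol; V(HNO3) at equivalence = 0.002564/0.2119 = 0.01210 L.
At equivalence the base is fully converted to NH3OH+; total volume = 0.03505 L, so [NH3OH+] = 0.002564/0.03505 = 0.07314 M.
Ka(NH3OH+) = Kw/Kb = 1.0e-14 / 1.1 x 10^-8 = 9.09e-7.
[H^+] = sqrt(Ka x [NH3OH+]) = sqrt(9.09e-7 x 0.07314) = 0.000258 M.
pH = -log(0.000258) = 3.59.

3.59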